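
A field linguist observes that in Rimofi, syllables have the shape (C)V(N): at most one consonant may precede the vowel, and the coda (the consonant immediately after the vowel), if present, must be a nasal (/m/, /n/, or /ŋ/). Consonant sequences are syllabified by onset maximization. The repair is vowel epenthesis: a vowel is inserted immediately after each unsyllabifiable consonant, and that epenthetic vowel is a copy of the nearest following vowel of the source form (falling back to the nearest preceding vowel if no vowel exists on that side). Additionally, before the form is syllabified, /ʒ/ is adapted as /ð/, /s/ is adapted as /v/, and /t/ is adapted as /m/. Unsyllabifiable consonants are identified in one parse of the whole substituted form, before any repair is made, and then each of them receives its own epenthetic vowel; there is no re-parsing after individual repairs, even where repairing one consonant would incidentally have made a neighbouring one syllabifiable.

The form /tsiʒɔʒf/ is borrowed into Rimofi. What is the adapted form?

Substitution: /t/ → /m/, /s/ → /v/, /ʒ/ → /ð/, giving /mviðɔðf/.
Syllabifying with onset maximization leaves /m/, /ð/, /f/ stranded (only a nasal (/m/, /n/, or /ŋ/) is licensed in coda position; onsets are limited to one consonant).
Inserting the epenthetic vowel yields /m/ → /mi/, /ð/ → /ðɔ/, /f/ → /fɔ/.

miviðɔðɔfɔ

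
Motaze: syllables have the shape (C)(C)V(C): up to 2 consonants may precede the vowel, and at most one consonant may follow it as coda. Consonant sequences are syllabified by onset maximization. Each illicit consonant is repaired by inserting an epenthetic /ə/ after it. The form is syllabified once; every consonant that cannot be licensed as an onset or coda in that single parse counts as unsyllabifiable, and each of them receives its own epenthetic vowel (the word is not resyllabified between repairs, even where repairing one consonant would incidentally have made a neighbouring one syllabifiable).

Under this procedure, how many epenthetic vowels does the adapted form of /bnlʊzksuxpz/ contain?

3

The unsyllabifiable consonants are /b/, /p/, /z/; each receives one epenthetic vowel.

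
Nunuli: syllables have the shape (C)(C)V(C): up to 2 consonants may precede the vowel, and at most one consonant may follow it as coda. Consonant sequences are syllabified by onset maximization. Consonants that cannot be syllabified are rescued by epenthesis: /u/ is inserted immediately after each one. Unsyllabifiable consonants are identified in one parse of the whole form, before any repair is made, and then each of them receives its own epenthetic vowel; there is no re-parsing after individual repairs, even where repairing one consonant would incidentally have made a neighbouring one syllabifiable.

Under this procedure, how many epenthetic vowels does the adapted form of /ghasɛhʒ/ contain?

The unsyllabifiable consonants are /ʒ/; each receives one epenthetic vowel.

1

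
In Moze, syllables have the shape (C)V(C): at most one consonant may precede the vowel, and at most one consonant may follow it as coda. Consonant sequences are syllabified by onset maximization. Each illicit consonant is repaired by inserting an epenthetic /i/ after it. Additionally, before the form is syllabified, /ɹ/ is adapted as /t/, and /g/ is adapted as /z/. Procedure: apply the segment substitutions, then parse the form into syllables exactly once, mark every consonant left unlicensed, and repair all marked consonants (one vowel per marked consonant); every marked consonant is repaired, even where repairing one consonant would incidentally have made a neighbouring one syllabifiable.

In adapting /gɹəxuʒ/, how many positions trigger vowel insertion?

After substitution the input is /ztəxuʒ/.
The unsyllabifiable consonants are /z/; each receives one epenthetic vowel.

1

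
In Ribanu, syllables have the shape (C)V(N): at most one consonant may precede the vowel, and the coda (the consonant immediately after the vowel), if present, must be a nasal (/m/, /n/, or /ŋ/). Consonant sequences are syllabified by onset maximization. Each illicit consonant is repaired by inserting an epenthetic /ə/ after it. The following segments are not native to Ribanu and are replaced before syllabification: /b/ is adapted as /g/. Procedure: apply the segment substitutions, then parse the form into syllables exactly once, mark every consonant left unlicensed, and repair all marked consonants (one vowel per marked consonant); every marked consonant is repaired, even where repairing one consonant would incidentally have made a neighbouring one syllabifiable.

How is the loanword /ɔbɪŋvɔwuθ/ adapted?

Substitution: /b/ → /g/, giving /ɔgɪŋvɔwuθ/.
The consonants /θ/ cannot be parsed into a legal (C)V(N) syllable (only a nasal (/m/, /n/, or /ŋ/) is licensed in coda position; onsets are limited to one consonant).
Each unlicensed consonant becomes the onset of a new syllable: /θ/ → /θə/.

ɔgɪŋvɔwuθə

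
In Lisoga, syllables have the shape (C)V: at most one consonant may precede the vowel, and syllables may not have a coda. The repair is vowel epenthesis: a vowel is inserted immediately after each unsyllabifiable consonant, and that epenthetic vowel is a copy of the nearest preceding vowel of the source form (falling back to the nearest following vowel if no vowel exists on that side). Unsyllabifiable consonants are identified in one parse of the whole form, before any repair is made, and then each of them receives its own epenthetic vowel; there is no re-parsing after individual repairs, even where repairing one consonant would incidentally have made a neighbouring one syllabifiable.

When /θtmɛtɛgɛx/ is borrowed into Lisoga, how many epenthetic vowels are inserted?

3

The unsyllabifiable consonants are /θ/, /t/, /x/; each receives one epenthetic vowel.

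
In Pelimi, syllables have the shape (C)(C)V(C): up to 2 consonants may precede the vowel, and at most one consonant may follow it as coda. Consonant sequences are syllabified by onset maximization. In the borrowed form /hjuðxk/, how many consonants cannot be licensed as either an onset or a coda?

2

The consonants /x/, /k/ cannot be parsed into a legal (C)(C)V(C) syllable (at most one coda consonant is licensed; onsets may contain at most 2 consonants).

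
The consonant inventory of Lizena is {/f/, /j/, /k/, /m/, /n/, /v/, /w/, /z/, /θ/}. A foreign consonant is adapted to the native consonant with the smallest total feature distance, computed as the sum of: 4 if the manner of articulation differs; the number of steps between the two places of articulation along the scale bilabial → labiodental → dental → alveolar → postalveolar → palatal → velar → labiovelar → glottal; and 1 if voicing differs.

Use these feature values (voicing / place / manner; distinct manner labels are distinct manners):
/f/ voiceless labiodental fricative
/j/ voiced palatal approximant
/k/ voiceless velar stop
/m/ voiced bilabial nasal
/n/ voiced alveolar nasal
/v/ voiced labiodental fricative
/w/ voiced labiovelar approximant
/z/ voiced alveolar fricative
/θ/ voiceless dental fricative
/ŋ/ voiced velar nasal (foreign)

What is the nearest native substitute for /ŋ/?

/n/ is closest: same manner (nasal), place distance 3 (velar→alveolar), same voicing; total 3. Next closest is /j/ at distance 5.

n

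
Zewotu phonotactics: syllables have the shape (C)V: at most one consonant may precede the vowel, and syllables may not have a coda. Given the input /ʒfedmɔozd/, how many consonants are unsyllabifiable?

4

Under (C)V, the unsyllabifiable consonants are /ʒ/, /d/, /z/, /d/ (no codas are permitted; onsets are limited to one consonant).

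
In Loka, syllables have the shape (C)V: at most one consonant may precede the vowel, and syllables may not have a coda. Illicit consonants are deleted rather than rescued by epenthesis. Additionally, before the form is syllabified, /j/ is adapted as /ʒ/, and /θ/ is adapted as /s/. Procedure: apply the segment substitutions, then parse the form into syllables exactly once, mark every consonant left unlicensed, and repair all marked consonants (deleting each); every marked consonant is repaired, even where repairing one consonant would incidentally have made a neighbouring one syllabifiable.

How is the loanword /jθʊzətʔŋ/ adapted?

Substitution: /j/ → /ʒ/, /θ/ → /s/, giving /ʒsʊzətʔŋ/.
Under (C)V, the unsyllabifiable consonants are /ʒ/, /t/, /ʔ/, /ŋ/ (no codas are permitted; onsets are limited to one consonant).
Deletion applies to /ʒ/, /t/, /ʔ/, /ŋ/.

sʊzə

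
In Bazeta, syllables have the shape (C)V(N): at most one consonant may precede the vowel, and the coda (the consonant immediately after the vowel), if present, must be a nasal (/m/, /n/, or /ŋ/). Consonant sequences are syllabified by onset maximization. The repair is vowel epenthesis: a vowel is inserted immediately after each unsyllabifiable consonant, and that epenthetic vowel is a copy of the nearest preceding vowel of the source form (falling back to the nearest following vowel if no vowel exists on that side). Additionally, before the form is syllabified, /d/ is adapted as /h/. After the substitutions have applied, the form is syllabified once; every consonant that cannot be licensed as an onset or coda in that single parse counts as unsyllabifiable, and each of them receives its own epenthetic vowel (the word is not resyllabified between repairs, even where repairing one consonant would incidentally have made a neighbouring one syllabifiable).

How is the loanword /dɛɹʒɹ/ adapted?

hɛɹɛʒɛɹɛ

Substitution: /d/ → /h/, giving /hɛɹʒɹ/.
Syllabifying with onset maximization leaves /ɹ/, /ʒ/, /ɹ/ stranded (only a nasal (/m/, /n/, or /ŋ/) is licensed in coda position; onsets are limited to one consonant).
Epenthesis after each stranded consonant: /ɹ/ → /ɹɛ/, /ʒ/ → /ʒɛ/, /ɹ/ → /ɹɛ/.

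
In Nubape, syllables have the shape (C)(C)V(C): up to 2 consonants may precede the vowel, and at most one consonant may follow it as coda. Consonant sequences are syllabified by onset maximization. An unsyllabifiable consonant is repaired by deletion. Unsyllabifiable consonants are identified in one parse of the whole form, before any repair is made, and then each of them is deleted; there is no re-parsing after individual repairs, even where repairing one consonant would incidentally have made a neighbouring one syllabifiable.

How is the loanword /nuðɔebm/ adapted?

Syllabifying with onset maximization leaves /m/ stranded (at most one coda consonant is licensed; onsets may contain at most 2 consonants).
Deletion applies to /m/.

nuðɔeb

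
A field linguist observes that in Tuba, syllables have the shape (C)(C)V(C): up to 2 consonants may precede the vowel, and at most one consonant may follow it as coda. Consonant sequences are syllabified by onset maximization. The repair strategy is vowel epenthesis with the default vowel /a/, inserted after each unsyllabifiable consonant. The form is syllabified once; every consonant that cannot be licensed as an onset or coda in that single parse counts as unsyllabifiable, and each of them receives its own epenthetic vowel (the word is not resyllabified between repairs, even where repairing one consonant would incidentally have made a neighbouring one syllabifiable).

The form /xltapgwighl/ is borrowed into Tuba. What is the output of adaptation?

The consonants /x/, /h/, /l/ cannot be parsed into a legal (C)(C)V(C) syllable (at most one coda consonant is licensed; onsets may contain at most 2 consonants).
Each unlicensed consonant becomes the onset of a new syllable: /x/ → /xa/, /h/ → /ha/, /l/ → /la/.

xaltapgwighala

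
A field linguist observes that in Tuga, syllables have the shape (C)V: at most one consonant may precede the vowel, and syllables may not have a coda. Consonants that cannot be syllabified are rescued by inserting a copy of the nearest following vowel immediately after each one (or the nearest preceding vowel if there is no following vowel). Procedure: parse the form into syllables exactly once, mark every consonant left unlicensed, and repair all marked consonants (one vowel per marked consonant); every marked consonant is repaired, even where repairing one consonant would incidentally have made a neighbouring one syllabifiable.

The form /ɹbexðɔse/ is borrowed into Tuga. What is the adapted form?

Under (C)V, the unsyllabifiable consonants are /ɹ/, /x/ (no codas are permitted; onsets are limited to one consonant).
Inserting the epenthetic vowel yields /ɹ/ → /ɹe/, /x/ → /xɔ/.

ɹebexɔðɔse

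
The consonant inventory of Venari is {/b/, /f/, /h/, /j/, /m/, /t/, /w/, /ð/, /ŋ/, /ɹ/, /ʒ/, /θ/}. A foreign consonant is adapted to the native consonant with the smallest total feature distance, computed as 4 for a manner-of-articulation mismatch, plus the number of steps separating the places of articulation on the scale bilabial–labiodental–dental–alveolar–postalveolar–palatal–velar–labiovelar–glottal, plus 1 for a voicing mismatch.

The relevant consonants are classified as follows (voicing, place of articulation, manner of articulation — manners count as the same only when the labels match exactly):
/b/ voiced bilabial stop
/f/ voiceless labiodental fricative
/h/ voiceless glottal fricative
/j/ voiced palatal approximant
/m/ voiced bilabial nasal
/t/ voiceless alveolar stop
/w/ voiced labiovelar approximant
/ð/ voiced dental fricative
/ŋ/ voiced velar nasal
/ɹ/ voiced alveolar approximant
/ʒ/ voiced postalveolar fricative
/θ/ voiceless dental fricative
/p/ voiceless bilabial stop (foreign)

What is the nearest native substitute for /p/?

/b/ is closest: same manner (stop), place distance 0 (bilabial→bilabial), voicing differs (+1); total 1. Next closest is /t/ at distance 3.

b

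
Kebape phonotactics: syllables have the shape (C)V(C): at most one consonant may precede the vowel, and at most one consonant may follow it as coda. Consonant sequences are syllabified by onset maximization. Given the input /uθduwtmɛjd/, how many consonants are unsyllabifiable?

2

Under (C)V(C), the unsyllabifiable consonants are /t/, /d/ (at most one coda consonant is licensed; onsets are limited to one consonant).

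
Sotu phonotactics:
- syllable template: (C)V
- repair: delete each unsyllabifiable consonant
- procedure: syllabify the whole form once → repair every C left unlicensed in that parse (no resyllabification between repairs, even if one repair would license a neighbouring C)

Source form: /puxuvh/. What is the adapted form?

Under (C)V, the unsyllabifiable consonants are /v/, /h/ (no codas are permitted; onsets are limited to one consonant).
Each unlicensed consonant is deleted: /v/, /h/.

puxu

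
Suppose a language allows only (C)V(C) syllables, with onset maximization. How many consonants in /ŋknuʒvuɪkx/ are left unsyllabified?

3

Under (C)V(C), the unsyllabifiable consonants are /ŋ/, /k/, /x/ (at most one coda consonant is licensed; onsets are limited to one consonant).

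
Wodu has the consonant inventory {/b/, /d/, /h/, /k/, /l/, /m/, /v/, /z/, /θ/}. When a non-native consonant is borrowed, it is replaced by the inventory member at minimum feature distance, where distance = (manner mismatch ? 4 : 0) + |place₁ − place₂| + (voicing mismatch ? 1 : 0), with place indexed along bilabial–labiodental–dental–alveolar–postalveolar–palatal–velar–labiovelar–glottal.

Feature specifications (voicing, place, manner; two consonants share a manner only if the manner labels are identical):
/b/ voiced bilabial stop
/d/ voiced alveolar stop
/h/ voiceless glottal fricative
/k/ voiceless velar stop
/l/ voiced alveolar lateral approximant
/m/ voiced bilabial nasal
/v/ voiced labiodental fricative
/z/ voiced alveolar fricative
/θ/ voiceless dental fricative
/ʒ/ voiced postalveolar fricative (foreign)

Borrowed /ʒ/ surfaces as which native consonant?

/z/ is closest: same manner (fricative), place distance 1 (postalveolar→alveolar), same voicing; total 1. Next closest is /v/ at distance 3.

z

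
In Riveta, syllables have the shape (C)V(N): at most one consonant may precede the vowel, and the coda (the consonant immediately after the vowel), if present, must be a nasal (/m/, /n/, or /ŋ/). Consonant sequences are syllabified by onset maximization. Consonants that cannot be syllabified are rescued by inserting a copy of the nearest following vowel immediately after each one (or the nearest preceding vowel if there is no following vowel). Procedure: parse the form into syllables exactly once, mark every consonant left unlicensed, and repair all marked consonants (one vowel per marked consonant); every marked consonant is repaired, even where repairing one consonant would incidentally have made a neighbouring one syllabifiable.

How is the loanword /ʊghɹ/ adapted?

Under (C)V(N), the unsyllabifiable consonants are /g/, /h/, /ɹ/ (only a nasal (/m/, /n/, or /ŋ/) is licensed in coda position; onsets are limited to one consonant).
Epenthesis after each stranded consonant: /g/ → /gʊ/, /h/ → /hʊ/, /ɹ/ → /ɹʊ/.

ʊgʊhʊɹʊ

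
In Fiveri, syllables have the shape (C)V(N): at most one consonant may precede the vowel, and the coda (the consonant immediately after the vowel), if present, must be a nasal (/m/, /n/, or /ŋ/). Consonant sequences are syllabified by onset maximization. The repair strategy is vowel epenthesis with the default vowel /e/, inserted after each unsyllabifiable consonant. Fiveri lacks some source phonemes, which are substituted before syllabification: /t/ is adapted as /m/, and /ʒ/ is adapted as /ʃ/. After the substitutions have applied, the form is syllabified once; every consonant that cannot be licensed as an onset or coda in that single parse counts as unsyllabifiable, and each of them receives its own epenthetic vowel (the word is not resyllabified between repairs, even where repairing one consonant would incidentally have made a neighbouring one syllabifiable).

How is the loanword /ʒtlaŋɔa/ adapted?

ʃemelaŋɔa

Substitution: /ʒ/ → /ʃ/, /t/ → /m/, giving /ʃmlaŋɔa/.
Syllabifying with onset maximization leaves /ʃ/, /m/ stranded (only a nasal (/m/, /n/, or /ŋ/) is licensed in coda position; onsets are limited to one consonant).
Each unlicensed consonant becomes the onset of a new syllable: /ʃ/ → /ʃe/, /m/ → /me/.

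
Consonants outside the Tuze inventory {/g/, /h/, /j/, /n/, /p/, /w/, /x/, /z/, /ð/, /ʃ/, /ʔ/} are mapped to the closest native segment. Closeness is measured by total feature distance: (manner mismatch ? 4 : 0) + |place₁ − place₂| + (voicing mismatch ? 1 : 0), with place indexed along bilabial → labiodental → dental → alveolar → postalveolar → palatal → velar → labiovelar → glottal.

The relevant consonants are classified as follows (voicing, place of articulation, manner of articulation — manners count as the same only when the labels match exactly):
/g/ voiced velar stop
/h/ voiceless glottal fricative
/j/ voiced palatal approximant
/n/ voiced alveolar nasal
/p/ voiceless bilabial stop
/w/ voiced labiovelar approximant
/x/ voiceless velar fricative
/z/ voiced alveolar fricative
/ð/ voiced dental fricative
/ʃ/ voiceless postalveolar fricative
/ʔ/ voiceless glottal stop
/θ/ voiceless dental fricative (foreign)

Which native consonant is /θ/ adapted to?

/ð/ is closest: same manner (fricative), place distance 0 (dental→dental), voicing differs (+1); total 1. Next closest is /z/ at distance 2.

ð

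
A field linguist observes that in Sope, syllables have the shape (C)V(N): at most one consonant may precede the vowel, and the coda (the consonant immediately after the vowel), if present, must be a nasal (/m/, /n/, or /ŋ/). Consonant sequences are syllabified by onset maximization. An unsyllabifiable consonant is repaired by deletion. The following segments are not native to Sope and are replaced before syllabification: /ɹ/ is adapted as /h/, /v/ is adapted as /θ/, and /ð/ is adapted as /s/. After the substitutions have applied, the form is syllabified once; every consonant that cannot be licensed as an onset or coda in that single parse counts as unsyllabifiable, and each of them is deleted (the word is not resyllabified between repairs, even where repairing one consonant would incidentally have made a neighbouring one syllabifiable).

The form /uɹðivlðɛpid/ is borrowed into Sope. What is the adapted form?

usisɛpi

Substitution: /ɹ/ → /h/, /ð/ → /s/, /v/ → /θ/, giving /uhsiθlsɛpid/.
Syllabifying with onset maximization leaves /h/, /θ/, /l/, /d/ stranded (only a nasal (/m/, /n/, or /ŋ/) is licensed in coda position; onsets are limited to one consonant).
Deletion applies to /h/, /θ/, /l/, /d/.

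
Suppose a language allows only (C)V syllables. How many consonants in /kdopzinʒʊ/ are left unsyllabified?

The consonants /k/, /p/, /n/ cannot be parsed into a legal (C)V syllable (no codas are permitted; onsets are limited to one consonant).

3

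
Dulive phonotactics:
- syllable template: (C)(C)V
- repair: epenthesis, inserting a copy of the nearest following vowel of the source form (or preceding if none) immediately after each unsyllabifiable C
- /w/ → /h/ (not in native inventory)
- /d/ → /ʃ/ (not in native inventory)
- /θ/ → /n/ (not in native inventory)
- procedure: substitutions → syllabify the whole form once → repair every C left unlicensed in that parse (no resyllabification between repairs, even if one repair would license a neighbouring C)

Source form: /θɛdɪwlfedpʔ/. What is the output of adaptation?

Substitution: /θ/ → /n/, /d/ → /ʃ/, /w/ → /h/, giving /nɛʃɪhlfeʃpʔ/.
Syllabifying with onset maximization leaves /h/, /ʃ/, /p/, /ʔ/ stranded (no codas are permitted; onsets may contain at most 2 consonants).
Epenthesis after each stranded consonant: /h/ → /he/, /ʃ/ → /ʃe/, /p/ → /pe/, /ʔ/ → /ʔe/.

nɛʃɪhelfeʃepeʔe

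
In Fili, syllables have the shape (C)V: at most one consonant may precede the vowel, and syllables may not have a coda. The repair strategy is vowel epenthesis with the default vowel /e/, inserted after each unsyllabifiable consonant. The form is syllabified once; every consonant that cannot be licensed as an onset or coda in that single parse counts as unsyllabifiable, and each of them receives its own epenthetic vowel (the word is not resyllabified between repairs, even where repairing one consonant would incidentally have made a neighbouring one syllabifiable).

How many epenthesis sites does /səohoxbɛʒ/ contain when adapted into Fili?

2

The unsyllabifiable consonants are /x/, /ʒ/; each receives one epenthetic vowel.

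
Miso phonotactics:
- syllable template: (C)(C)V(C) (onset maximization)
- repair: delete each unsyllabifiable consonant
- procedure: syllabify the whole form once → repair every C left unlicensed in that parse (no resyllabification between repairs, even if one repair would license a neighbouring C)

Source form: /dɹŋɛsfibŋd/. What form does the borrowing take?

ɹŋɛsfib

Syllabifying with onset maximization leaves /d/, /ŋ/, /d/ stranded (at most one coda consonant is licensed; onsets may contain at most 2 consonants).
Deletion applies to /d/, /ŋ/, /d/.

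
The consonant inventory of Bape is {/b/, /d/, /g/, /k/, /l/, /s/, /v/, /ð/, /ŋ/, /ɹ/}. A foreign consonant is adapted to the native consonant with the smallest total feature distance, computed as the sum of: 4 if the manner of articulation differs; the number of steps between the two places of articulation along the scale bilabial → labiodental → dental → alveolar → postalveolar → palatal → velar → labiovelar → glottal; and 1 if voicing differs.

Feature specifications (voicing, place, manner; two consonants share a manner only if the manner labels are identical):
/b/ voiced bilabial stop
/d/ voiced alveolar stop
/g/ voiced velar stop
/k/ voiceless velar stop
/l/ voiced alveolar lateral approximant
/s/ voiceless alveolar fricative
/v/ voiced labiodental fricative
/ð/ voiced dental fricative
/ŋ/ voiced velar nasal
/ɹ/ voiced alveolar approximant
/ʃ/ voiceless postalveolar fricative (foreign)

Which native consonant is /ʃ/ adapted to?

s

/s/ is closest: same manner (fricative), place distance 1 (postalveolar→alveolar), same voicing; total 1. Next closest is /ð/ at distance 3.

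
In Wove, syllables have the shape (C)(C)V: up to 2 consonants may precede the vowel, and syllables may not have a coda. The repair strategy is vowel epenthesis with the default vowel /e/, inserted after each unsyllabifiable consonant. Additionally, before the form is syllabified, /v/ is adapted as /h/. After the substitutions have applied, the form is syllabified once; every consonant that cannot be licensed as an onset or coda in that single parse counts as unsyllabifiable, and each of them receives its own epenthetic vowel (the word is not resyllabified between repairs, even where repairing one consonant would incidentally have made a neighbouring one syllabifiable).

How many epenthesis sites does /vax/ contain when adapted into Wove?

After substitution the input is /hax/.
The unsyllabifiable consonants are /x/; each receives one epenthetic vowel.

1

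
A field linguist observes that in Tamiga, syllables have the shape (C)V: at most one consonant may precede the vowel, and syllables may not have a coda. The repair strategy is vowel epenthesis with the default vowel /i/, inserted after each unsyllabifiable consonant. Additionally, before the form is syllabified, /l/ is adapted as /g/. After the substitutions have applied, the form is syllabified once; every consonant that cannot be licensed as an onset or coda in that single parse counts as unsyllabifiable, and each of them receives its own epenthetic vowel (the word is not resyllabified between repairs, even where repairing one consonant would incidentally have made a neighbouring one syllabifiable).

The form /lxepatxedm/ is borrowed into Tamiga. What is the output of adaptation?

gixepatixedimi

Substitution: /l/ → /g/, giving /gxepatxedm/.
The consonants /g/, /t/, /d/, /m/ cannot be parsed into a legal (C)V syllable (no codas are permitted; onsets are limited to one consonant).
Each unlicensed consonant becomes the onset of a new syllable: /g/ → /gi/, /t/ → /ti/, /d/ → /di/, /m/ → /mi/.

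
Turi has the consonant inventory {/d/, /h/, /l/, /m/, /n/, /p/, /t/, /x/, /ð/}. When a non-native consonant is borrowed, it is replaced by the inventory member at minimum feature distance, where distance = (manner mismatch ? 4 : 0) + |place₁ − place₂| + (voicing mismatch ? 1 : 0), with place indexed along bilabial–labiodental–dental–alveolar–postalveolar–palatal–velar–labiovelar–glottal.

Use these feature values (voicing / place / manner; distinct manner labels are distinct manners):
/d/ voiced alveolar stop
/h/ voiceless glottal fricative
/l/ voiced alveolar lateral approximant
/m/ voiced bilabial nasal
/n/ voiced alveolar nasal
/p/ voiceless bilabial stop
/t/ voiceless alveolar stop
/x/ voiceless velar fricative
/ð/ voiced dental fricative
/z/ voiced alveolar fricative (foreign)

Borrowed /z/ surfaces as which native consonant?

/ð/ is closest: same manner (fricative), place distance 1 (alveolar→dental), same voicing; total 1. Next closest is /d/ at distance 4.

ð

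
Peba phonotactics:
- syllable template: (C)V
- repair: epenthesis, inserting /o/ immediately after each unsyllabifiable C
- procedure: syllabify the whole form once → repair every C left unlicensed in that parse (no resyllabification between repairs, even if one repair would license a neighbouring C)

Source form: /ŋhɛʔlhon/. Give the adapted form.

ŋohɛʔolohono

Syllabifying with onset maximization leaves /ŋ/, /ʔ/, /l/, /n/ stranded (no codas are permitted; onsets are limited to one consonant).
Epenthesis after each stranded consonant: /ŋ/ → /ŋo/, /ʔ/ → /ʔo/, /l/ → /lo/, /n/ → /no/.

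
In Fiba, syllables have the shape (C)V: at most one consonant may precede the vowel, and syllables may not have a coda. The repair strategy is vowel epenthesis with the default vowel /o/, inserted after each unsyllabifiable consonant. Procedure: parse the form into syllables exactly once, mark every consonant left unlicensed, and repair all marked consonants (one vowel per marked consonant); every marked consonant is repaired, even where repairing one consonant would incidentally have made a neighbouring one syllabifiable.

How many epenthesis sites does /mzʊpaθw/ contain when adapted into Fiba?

3

The unsyllabifiable consonants are /m/, /θ/, /w/; each receives one epenthetic vowel.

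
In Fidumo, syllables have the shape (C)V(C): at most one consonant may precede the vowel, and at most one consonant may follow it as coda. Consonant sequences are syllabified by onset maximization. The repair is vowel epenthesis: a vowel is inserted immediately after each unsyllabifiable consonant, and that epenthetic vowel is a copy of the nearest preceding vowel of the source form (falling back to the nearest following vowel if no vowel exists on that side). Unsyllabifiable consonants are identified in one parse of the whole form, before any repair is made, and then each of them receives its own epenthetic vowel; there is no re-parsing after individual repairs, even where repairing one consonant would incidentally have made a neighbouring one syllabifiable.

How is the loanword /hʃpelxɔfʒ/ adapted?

Under (C)V(C), the unsyllabifiable consonants are /h/, /ʃ/, /ʒ/ (at most one coda consonant is licensed; onsets are limited to one consonant).
Epenthesis after each stranded consonant: /h/ → /he/, /ʃ/ → /ʃe/, /ʒ/ → /ʒɔ/.

heʃepelxɔfʒɔ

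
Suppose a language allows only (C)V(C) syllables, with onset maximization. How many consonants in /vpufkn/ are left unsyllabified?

3

The consonants /v/, /k/, /n/ cannot be parsed into a legal (C)V(C) syllable (at most one coda consonant is licensed; onsets are limited to one consonant).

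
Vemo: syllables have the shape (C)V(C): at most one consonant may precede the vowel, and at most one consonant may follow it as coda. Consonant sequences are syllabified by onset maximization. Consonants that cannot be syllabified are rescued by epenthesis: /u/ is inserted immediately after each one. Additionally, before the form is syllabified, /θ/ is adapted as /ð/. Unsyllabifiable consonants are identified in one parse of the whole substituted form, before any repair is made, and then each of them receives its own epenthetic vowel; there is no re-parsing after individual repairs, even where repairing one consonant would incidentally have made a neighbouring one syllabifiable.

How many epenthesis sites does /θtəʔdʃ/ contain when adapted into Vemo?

After substitution the input is /ðtəʔdʃ/.
The unsyllabifiable consonants are /ð/, /d/, /ʃ/; each receives one epenthetic vowel.

3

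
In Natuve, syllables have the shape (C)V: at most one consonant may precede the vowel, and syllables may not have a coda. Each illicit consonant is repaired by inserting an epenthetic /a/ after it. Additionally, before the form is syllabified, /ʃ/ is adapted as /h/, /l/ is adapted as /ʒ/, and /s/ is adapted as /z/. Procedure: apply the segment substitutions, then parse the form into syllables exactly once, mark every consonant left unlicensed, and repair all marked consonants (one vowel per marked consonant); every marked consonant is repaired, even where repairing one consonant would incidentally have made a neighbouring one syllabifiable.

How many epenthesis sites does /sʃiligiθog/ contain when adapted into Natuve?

After substitution the input is /zhiʒigiθog/.
The unsyllabifiable consonants are /z/, /g/; each receives one epenthetic vowel.

2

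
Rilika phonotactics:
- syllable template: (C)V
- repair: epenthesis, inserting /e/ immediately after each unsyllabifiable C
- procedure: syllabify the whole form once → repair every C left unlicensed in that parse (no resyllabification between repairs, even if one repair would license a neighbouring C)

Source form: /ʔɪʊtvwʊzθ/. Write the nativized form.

The consonants /t/, /v/, /z/, /θ/ cannot be parsed into a legal (C)V syllable (no codas are permitted; onsets are limited to one consonant).
Inserting the epenthetic vowel yields /t/ → /te/, /v/ → /ve/, /z/ → /ze/, /θ/ → /θe/.

ʔɪʊtevewʊzeθe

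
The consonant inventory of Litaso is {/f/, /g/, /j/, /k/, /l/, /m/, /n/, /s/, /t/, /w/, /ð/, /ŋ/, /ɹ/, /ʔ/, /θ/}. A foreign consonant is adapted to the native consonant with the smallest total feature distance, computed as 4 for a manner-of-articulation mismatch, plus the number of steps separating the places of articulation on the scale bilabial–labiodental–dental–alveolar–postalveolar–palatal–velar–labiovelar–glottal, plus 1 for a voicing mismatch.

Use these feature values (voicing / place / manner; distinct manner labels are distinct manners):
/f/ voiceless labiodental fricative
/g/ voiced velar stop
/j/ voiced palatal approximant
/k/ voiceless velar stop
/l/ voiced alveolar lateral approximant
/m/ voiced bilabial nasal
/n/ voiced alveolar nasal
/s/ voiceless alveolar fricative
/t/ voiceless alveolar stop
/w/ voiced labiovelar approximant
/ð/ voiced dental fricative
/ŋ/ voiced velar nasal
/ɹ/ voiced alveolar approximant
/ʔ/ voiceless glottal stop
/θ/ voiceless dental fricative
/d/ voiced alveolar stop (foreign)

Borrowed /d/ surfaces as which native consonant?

/t/ is closest: same manner (stop), place distance 0 (alveolar→alveolar), voicing differs (+1); total 1. Next closest is /g/ at distance 3.

t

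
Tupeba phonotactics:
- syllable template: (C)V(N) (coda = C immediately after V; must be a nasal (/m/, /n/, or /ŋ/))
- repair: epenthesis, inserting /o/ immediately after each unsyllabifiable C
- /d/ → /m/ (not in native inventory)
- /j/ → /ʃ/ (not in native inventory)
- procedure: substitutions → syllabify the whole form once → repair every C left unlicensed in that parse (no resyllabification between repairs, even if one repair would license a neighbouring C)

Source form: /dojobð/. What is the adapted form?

moʃoboðo

Substitution: /d/ → /m/, /j/ → /ʃ/, giving /moʃobð/.
Syllabifying with onset maximization leaves /b/, /ð/ stranded (only a nasal (/m/, /n/, or /ŋ/) is licensed in coda position; onsets are limited to one consonant).
Each unlicensed consonant becomes the onset of a new syllable: /b/ → /bo/, /ð/ → /ðo/.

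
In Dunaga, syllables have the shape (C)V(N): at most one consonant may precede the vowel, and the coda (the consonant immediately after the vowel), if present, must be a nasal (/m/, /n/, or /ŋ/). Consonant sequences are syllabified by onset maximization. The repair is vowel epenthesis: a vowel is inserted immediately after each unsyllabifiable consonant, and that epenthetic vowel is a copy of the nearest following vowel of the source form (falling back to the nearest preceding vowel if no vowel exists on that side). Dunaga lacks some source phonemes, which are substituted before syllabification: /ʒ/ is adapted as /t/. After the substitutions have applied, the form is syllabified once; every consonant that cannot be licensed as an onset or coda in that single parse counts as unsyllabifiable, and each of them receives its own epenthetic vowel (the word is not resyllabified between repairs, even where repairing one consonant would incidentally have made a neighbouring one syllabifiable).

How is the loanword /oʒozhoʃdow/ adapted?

Substitution: /ʒ/ → /t/, giving /otozhoʃdow/.
The consonants /z/, /ʃ/, /w/ cannot be parsed into a legal (C)V(N) syllable (only a nasal (/m/, /n/, or /ŋ/) is licensed in coda position; onsets are limited to one consonant).
Each unlicensed consonant becomes the onset of a new syllable: /z/ → /zo/, /ʃ/ → /ʃo/, /w/ → /wo/.

otozohoʃodowo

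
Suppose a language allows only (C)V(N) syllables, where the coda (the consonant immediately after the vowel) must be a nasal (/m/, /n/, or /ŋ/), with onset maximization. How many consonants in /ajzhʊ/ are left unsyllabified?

2

Syllabifying with onset maximization leaves /j/, /z/ stranded (only a nasal (/m/, /n/, or /ŋ/) is licensed in coda position; onsets are limited to one consonant).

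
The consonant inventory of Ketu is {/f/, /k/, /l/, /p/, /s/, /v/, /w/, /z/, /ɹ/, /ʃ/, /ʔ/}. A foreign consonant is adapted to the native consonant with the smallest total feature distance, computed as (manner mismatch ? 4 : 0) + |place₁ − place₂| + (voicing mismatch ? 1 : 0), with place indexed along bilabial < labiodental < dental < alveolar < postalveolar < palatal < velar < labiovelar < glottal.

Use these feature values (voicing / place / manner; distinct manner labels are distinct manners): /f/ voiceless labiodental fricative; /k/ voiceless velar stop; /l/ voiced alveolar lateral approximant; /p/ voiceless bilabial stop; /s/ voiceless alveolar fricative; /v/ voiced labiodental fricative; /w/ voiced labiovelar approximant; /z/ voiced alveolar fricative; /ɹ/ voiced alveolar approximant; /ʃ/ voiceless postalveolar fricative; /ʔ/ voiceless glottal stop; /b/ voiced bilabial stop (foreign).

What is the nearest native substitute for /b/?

p

/p/ is closest: same manner (stop), place distance 0 (bilabial→bilabial), voicing differs (+1); total 1. Next closest is /v/ at distance 5.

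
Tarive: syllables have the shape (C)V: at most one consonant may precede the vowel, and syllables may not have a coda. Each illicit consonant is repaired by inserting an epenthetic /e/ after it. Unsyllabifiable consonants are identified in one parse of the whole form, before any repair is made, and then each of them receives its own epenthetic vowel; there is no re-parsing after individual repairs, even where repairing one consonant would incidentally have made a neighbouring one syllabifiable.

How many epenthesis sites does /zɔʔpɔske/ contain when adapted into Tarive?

The unsyllabifiable consonants are /ʔ/, /s/; each receives one epenthetic vowel.

2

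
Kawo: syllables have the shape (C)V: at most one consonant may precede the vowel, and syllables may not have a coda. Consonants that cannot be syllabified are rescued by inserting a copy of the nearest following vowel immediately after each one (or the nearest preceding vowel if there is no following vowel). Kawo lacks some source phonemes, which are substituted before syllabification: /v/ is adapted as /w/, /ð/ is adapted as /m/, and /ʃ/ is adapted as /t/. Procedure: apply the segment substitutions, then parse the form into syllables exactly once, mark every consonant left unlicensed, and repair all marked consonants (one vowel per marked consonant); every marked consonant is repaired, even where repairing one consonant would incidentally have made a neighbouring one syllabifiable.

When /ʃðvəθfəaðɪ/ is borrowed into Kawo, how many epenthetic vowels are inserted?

3

After substitution the input is /tmwəθfəamɪ/.
The unsyllabifiable consonants are /t/, /m/, /θ/; each receives one epenthetic vowel.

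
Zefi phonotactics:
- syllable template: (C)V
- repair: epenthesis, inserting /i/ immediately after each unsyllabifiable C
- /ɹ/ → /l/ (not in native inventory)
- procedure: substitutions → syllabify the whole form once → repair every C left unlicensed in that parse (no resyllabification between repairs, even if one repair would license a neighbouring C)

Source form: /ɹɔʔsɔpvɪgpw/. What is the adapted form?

Substitution: /ɹ/ → /l/, giving /lɔʔsɔpvɪgpw/.
The consonants /ʔ/, /p/, /g/, /p/, /w/ cannot be parsed into a legal (C)V syllable (no codas are permitted; onsets are limited to one consonant).
Inserting the epenthetic vowel yields /ʔ/ → /ʔi/, /p/ → /pi/, /g/ → /gi/, /p/ → /pi/, /w/ → /wi/.

lɔʔisɔpivɪgipiwi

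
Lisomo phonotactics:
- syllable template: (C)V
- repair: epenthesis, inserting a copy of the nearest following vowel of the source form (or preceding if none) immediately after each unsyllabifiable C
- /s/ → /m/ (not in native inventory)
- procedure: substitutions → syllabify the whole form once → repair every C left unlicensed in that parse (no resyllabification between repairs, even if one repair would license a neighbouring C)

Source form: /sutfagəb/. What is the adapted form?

mutafagəbə

Substitution: /s/ → /m/, giving /mutfagəb/.
The consonants /t/, /b/ cannot be parsed into a legal (C)V syllable (no codas are permitted; onsets are limited to one consonant).
Inserting the epenthetic vowel yields /t/ → /ta/, /b/ → /bə/.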